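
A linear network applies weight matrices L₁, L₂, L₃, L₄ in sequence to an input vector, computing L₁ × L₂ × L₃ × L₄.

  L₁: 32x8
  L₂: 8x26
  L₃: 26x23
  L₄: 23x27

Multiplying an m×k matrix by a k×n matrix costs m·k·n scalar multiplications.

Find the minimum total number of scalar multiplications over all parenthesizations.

16664

Adjacent pairs: L₁L₂ = 32·8·26 = 6656; L₂L₃ = 8·26·23 = 4784; L₃L₄ = 26·23·27 = 16146.
Length 3: L₁..L₃: k=1: 0+4784+32·8·23=10672; k=2: 6656+0+32·26·23=25792 → min 10672 | L₂..L₄: k=2: 0+16146+8·26·27=21762; k=3: 4784+0+8·23·27=9752 → min 9752.
Length 4: L₁..L₄: k=1: 0+9752+32·8·27=16664; k=2: 6656+16146+32·26·27=45266; k=3: 10672+0+32·23·27=30544 → min 16664.
Optimal order: (L₁ × ((L₂ × L₃) × L₄)) with cost 16664.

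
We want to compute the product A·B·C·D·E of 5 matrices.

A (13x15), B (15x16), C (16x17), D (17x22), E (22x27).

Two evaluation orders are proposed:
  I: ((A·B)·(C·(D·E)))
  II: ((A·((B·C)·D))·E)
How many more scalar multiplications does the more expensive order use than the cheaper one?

Order I = ((A·B)·(C·(D·E))): (A·B): 13×15 by 15×16 → 13×16, cost 13·15·16 = 3120; (D·E): 17×22 by 22×27 → 17×27, cost 17·22·27 = 10098; (C·(D·E)): 16×17 by 17×27 → 16×27, cost 16·17·27 = 7344; cumulative 17442; ((A·B)·(C·(D·E))): 13×16 by 16×27 → 13×27, cost 13·16·27 = 5616; cumulative 26178. Total 26178.
Order II = ((A·((B·C)·D))·E): (B·C): 15×16 by 16×17 → 15×17, cost 15·16·17 = 4080; ((B·C)·D): 15×17 by 17×22 → 15×22, cost 15·17·22 = 5610; cumulative 9690; (A·((B·C)·D)): 13×15 by 15×22 → 13×22, cost 13·15·22 = 4290; cumulative 13980; ((A·((B·C)·D))·E): 13×22 by 22×27 → 13×27, cost 13·22·27 = 7722; cumulative 21702. Total 21702.
Difference: |26178 − 21702| = 4476.

4476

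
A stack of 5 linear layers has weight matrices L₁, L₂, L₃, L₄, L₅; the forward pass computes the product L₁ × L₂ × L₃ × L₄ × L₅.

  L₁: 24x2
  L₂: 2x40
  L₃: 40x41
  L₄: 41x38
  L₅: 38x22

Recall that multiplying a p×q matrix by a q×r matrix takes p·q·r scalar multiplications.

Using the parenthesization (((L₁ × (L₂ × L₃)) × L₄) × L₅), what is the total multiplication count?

(L₂ × L₃): 2×40 by 40×41 → 2×41, cost 2·40·41 = 3280
(L₁ × (L₂ × L₃)): 24×2 by 2×41 → 24×41, cost 24·2·41 = 1968; cumulative 5248
((L₁ × (L₂ × L₃)) × L₄): 24×41 by 41×38 → 24×38, cost 24·41·38 = 37392; cumulative 42640
(((L₁ × (L₂ × L₃)) × L₄) × L₅): 24×38 by 38×22 → 24×22, cost 24·38·22 = 20064; cumulative 62704
Total: 62704 scalar multiplications.

62704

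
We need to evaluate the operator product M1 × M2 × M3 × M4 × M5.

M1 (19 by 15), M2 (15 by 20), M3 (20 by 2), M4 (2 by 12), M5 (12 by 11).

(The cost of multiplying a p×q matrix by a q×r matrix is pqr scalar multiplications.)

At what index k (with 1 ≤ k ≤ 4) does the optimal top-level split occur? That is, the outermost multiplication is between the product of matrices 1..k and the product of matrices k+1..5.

3

Adjacent pairs: M1M2 = 19·15·20 = 5700; M2M3 = 15·20·2 = 600; M3M4 = 20·2·12 = 480; M4M5 = 2·12·11 = 264.
Length 3: M1..M3: k=1: 0+600+19·15·2=1170; k=2: 5700+0+19·20·2=6460 → min 1170 | M2..M4: k=2: 0+480+15·20·12=4080; k=3: 600+0+15·2·12=960 → min 960 | M3..M5: k=3: 0+264+20·2·11=704; k=4: 480+0+20·12·11=3120 → min 704.
Length 4: M1..M4: k=1: 0+960+19·15·12=4380; k=2: 5700+480+19·20·12=10740; k=3: 1170+0+19·2·12=1626 → min 1626 | M2..M5: k=2: 0+704+15·20·11=4004; k=3: 600+264+15·2·11=1194; k=4: 960+0+15·12·11=2940 → min 1194.
Top-level splits: k=1: (M1..M1)·(M2..M5) → 0+1194+19·15·11 = 4329; k=2: (M1..M2)·(M3..M5) → 5700+704+19·20·11 = 10584; k=3: (M1..M3)·(M4..M5) → 1170+264+19·2·11 = 1852; k=4: (M1..M4)·(M5..M5) → 1626+0+19·12·11 = 4134.
Best split is after M3, i.e. k = 3.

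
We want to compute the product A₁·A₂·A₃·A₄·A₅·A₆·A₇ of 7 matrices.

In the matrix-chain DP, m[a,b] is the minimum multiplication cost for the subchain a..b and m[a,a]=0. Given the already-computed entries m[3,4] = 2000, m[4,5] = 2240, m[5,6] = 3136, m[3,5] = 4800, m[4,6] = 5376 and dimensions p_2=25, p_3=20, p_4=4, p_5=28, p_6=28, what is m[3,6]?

m[3,6] = min over k∈[3,5] of m[3,k]+m[k+1,6]+p_{2}·p_k·p_{6}.
k=3: 0 + 5376 + 25·20·28 = 19376; k=4: 2000 + 3136 + 25·4·28 = 7936; k=5: 4800 + 0 + 25·28·28 = 24400.
Minimum: 7936 at k=4.

7936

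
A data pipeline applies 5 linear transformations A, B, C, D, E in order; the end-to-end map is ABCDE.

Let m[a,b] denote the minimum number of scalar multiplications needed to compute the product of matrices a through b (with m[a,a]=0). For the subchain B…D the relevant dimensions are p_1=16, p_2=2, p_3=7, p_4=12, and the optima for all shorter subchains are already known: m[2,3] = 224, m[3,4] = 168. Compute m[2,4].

552

m[2,4] = min over k∈[2,3] of m[2,k]+m[k+1,4]+p_{1}·p_k·p_{4}.
k=2: 0 + 168 + 16·2·12 = 552; k=3: 224 + 0 + 16·7·12 = 1568.
Minimum: 552 at k=2.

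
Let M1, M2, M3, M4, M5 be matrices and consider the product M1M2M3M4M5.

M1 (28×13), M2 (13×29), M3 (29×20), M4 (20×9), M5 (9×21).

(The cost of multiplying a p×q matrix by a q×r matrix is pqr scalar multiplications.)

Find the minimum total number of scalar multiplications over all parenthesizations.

Adjacent pairs: M1M2 = 28·13·29 = 10556; M2M3 = 13·29·20 = 7540; M3M4 = 29·20·9 = 5220; M4M5 = 20·9·21 = 3780.
Length 3: M1..M3: k=1: 0+7540+28·13·20=14820; k=2: 10556+0+28·29·20=26796 → min 14820 | M2..M4: k=2: 0+5220+13·29·9=8613; k=3: 7540+0+13·20·9=9880 → min 8613 | M3..M5: k=3: 0+3780+29·20·21=15960; k=4: 5220+0+29·9·21=10701 → min 10701.
Length 4: M1..M4: k=1: 0+8613+28·13·9=11889; k=2: 10556+5220+28·29·9=23084; k=3: 14820+0+28·20·9=19860 → min 11889 | M2..M5: k=2: 0+10701+13·29·21=18618; k=3: 7540+3780+13·20·21=16780; k=4: 8613+0+13·9·21=11070 → min 11070.
Length 5: M1..M5: k=1: 0+11070+28·13·21=18714; k=2: 10556+10701+28·29·21=38309; k=3: 14820+3780+28·20·21=30360; k=4: 11889+0+28·9·21=17181 → min 17181.
Optimal order: ((M1(M2(M3M4)))M5) with cost 17181.

17181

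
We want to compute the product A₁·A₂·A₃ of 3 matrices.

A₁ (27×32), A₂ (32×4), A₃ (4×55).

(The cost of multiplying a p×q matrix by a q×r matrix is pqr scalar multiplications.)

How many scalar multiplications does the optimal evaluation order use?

Order (A₁·(A₂·A₃)): (A₂·A₃): 32×4 by 4×55 → 32×55, cost 32·4·55 = 7040; (A₁·(A₂·A₃)): 27×32 by 32×55 → 27×55, cost 27·32·55 = 47520; cumulative 54560. Total 54560.
Order ((A₁·A₂)·A₃): (A₁·A₂): 27×32 by 32×4 → 27×4, cost 27·32·4 = 3456; ((A₁·A₂)·A₃): 27×4 by 4×55 → 27×55, cost 27·4·55 = 5940; cumulative 9396. Total 9396.
Minimum: 9396.

9396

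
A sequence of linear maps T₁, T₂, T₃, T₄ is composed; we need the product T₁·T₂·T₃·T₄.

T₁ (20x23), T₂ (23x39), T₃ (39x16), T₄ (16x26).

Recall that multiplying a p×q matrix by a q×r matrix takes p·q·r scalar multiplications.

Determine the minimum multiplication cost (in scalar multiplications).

30032

Adjacent pairs: T₁T₂ = 20·23·39 = 17940; T₂T₃ = 23·39·16 = 14352; T₃T₄ = 39·16·26 = 16224.
Length 3: T₁..T₃: k=1: 0+14352+20·23·16=21712; k=2: 17940+0+20·39·16=30420 → min 21712 | T₂..T₄: k=2: 0+16224+23·39·26=39546; k=3: 14352+0+23·16·26=23920 → min 23920.
Length 4: T₁..T₄: k=1: 0+23920+20·23·26=35880; k=2: 17940+16224+20·39·26=54444; k=3: 21712+0+20·16·26=30032 → min 30032.
Optimal order: ((T₁·(T₂·T₃))·T₄) with cost 30032.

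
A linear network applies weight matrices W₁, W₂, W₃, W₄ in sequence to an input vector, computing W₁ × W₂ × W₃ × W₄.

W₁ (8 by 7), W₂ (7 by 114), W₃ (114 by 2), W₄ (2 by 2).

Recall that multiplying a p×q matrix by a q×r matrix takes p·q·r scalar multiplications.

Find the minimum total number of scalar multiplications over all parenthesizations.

Adjacent pairs: W₁W₂ = 8·7·114 = 6384; W₂W₃ = 7·114·2 = 1596; W₃W₄ = 114·2·2 = 456.
Length 3: W₁..W₃: k=1: 0+1596+8·7·2=1708; k=2: 6384+0+8·114·2=8208 → min 1708 | W₂..W₄: k=2: 0+456+7·114·2=2052; k=3: 1596+0+7·2·2=1624 → min 1624.
Length 4: W₁..W₄: k=1: 0+1624+8·7·2=1736; k=2: 6384+456+8·114·2=8664; k=3: 1708+0+8·2·2=1740 → min 1736.
Optimal order: (W₁ × ((W₂ × W₃) × W₄)) with cost 1736.

1736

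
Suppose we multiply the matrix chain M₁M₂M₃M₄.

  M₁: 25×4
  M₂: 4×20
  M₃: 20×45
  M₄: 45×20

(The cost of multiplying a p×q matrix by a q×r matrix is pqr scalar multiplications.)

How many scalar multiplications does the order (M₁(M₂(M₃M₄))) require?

21600

(M₃M₄): 20×45 by 45×20 → 20×20, cost 20·45·20 = 18000
(M₂(M₃M₄)): 4×20 by 20×20 → 4×20, cost 4·20·20 = 1600; cumulative 19600
(M₁(M₂(M₃M₄))): 25×4 by 4×20 → 25×20, cost 25·4·20 = 2000; cumulative 21600
Total: 21600 scalar multiplications.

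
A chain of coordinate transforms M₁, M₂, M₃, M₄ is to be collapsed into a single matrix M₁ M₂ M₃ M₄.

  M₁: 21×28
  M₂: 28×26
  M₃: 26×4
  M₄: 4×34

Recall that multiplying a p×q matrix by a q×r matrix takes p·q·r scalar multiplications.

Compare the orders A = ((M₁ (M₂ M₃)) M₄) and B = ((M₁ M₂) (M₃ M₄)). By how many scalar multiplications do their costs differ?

Order A = ((M₁ (M₂ M₃)) M₄): (M₂ M₃): 28×26 by 26×4 → 28×4, cost 28·26·4 = 2912; (M₁ (M₂ M₃)): 21×28 by 28×4 → 21×4, cost 21·28·4 = 2352; cumulative 5264; ((M₁ (M₂ M₃)) M₄): 21×4 by 4×34 → 21×34, cost 21·4·34 = 2856; cumulative 8120. Total 8120.
Order B = ((M₁ M₂) (M₃ M₄)): (M₁ M₂): 21×28 by 28×26 → 21×26, cost 21·28·26 = 15288; (M₃ M₄): 26×4 by 4×34 → 26×34, cost 26·4·34 = 3536; ((M₁ M₂) (M₃ M₄)): 21×26 by 26×34 → 21×34, cost 21·26·34 = 18564; cumulative 37388. Total 37388.
Difference: |8120 − 37388| = 29268.

29268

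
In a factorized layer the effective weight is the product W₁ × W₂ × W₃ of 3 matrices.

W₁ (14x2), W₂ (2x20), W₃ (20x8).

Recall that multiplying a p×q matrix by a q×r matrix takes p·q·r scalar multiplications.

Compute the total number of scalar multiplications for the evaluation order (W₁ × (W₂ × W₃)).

544

(W₂ × W₃): 2×20 by 20×8 → 2×8, cost 2·20·8 = 320
(W₁ × (W₂ × W₃)): 14×2 by 2×8 → 14×8, cost 14·2·8 = 224; cumulative 544
Total: 544 scalar multiplications.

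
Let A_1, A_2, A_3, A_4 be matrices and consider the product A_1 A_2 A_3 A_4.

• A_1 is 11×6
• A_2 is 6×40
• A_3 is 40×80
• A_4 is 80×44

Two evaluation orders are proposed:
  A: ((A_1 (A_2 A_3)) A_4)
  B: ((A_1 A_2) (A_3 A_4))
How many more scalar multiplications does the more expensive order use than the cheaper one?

99600

Order A = ((A_1 (A_2 A_3)) A_4): (A_2 A_3): 6×40 by 40×80 → 6×80, cost 6·40·80 = 19200; (A_1 (A_2 A_3)): 11×6 by 6×80 → 11×80, cost 11·6·80 = 5280; cumulative 24480; ((A_1 (A_2 A_3)) A_4): 11×80 by 80×44 → 11×44, cost 11·80·44 = 38720; cumulative 63200. Total 63200.
Order B = ((A_1 A_2) (A_3 A_4)): (A_1 A_2): 11×6 by 6×40 → 11×40, cost 11·6·40 = 2640; (A_3 A_4): 40×80 by 80×44 → 40×44, cost 40·80·44 = 140800; ((A_1 A_2) (A_3 A_4)): 11×40 by 40×44 → 11×44, cost 11·40·44 = 19360; cumulative 162800. Total 162800.
Difference: |63200 − 162800| = 99600.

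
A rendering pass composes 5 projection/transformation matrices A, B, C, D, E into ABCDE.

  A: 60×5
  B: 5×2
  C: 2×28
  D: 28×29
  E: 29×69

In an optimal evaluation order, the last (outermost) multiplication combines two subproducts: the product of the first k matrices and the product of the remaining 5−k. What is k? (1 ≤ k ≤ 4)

Adjacent pairs: AB = 60·5·2 = 600; BC = 5·2·28 = 280; CD = 2·28·29 = 1624; DE = 28·29·69 = 56028.
Length 3: A..C: k=1: 0+280+60·5·28=8680; k=2: 600+0+60·2·28=3960 → min 3960 | B..D: k=2: 0+1624+5·2·29=1914; k=3: 280+0+5·28·29=4340 → min 1914 | C..E: k=3: 0+56028+2·28·69=59892; k=4: 1624+0+2·29·69=5626 → min 5626.
Length 4: A..D: k=1: 0+1914+60·5·29=10614; k=2: 600+1624+60·2·29=5704; k=3: 3960+0+60·28·29=52680 → min 5704 | B..E: k=2: 0+5626+5·2·69=6316; k=3: 280+56028+5·28·69=65968; k=4: 1914+0+5·29·69=11919 → min 6316.
Top-level splits: k=1: (A..A)·(B..E) → 0+6316+60·5·69 = 27016; k=2: (A..B)·(C..E) → 600+5626+60·2·69 = 14506; k=3: (A..C)·(D..E) → 3960+56028+60·28·69 = 175908; k=4: (A..D)·(E..E) → 5704+0+60·29·69 = 125764.
Best split is after B, i.e. k = 2.

2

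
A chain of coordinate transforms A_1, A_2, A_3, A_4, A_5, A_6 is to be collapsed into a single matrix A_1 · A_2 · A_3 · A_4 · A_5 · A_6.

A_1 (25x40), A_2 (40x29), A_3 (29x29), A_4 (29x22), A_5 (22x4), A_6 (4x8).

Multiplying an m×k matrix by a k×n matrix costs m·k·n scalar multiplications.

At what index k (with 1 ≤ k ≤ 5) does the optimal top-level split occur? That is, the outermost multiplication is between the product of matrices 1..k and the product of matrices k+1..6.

5

Adjacent pairs: A_1A_2 = 25·40·29 = 29000; A_2A_3 = 40·29·29 = 33640; A_3A_4 = 29·29·22 = 18502; A_4A_5 = 29·22·4 = 2552; A_5A_6 = 22·4·8 = 704.
Length 3: A_1..A_3: k=1: 0+33640+25·40·29=62640; k=2: 29000+0+25·29·29=50025 → min 50025 | A_2..A_4: k=2: 0+18502+40·29·22=44022; k=3: 33640+0+40·29·22=59160 → min 44022 | A_3..A_5: k=3: 0+2552+29·29·4=5916; k=4: 18502+0+29·22·4=21054 → min 5916 | A_4..A_6: k=4: 0+704+29·22·8=5808; k=5: 2552+0+29·4·8=3480 → min 3480.
Length 4: A_1..A_4: k=1: 0+44022+25·40·22=66022; k=2: 29000+18502+25·29·22=63452; k=3: 50025+0+25·29·22=65975 → min 63452 | A_2..A_5: k=2: 0+5916+40·29·4=10556; k=3: 33640+2552+40·29·4=40832; k=4: 44022+0+40·22·4=47542 → min 10556 | A_3..A_6: k=3: 0+3480+29·29·8=10208; k=4: 18502+704+29·22·8=24310; k=5: 5916+0+29·4·8=6844 → min 6844.
Length 5: A_1..A_5: k=1: 0+10556+25·40·4=14556; k=2: 29000+5916+25·29·4=37816; k=3: 50025+2552+25·29·4=55477; k=4: 63452+0+25·22·4=65652 → min 14556 | A_2..A_6: k=2: 0+6844+40·29·8=16124; k=3: 33640+3480+40·29·8=46400; k=4: 44022+704+40·22·8=51766; k=5: 10556+0+40·4·8=11836 → min 11836.
Top-level splits: k=1: (A_1..A_1)·(A_2..A_6) → 0+11836+25·40·8 = 19836; k=2: (A_1..A_2)·(A_3..A_6) → 29000+6844+25·29·8 = 41644; k=3: (A_1..A_3)·(A_4..A_6) → 50025+3480+25·29·8 = 59305; k=4: (A_1..A_4)·(A_5..A_6) → 63452+704+25·22·8 = 68556; k=5: (A_1..A_5)·(A_6..A_6) → 14556+0+25·4·8 = 15356.
Best split is after A_5, i.e. k = 5.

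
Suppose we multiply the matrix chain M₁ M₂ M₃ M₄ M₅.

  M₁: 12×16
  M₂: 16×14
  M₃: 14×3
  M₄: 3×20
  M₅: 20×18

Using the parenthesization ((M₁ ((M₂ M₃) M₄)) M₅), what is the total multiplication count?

(M₂ M₃): 16×14 by 14×3 → 16×3, cost 16·14·3 = 672
((M₂ M₃) M₄): 16×3 by 3×20 → 16×20, cost 16·3·20 = 960; cumulative 1632
(M₁ ((M₂ M₃) M₄)): 12×16 by 16×20 → 12×20, cost 12·16·20 = 3840; cumulative 5472
((M₁ ((M₂ M₃) M₄)) M₅): 12×20 by 20×18 → 12×18, cost 12·20·18 = 4320; cumulative 9792
Total: 9792 scalar multiplications.

9792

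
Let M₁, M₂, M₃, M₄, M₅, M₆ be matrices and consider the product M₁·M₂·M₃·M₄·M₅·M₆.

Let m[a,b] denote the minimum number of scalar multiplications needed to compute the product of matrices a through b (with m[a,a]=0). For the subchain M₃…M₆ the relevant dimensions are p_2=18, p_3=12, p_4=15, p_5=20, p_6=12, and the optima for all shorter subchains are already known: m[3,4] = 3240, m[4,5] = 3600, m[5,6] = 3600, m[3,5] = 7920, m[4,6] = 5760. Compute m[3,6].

m[3,6] = min over k∈[3,5] of m[3,k]+m[k+1,6]+p_{2}·p_k·p_{6}.
k=3: 0 + 5760 + 18·12·12 = 8352; k=4: 3240 + 3600 + 18·15·12 = 10080; k=5: 7920 + 0 + 18·20·12 = 12240.
Minimum: 8352 at k=3.

8352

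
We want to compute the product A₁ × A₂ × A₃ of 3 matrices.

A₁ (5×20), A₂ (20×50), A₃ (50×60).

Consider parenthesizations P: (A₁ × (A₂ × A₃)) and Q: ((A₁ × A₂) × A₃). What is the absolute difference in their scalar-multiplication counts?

46000

Order P = (A₁ × (A₂ × A₃)): (A₂ × A₃): 20×50 by 50×60 → 20×60, cost 20·50·60 = 60000; (A₁ × (A₂ × A₃)): 5×20 by 20×60 → 5×60, cost 5·20·60 = 6000; cumulative 66000. Total 66000.
Order Q = ((A₁ × A₂) × A₃): (A₁ × A₂): 5×20 by 20×50 → 5×50, cost 5·20·50 = 5000; ((A₁ × A₂) × A₃): 5×50 by 50×60 → 5×60, cost 5·50·60 = 15000; cumulative 20000. Total 20000.
Difference: |66000 − 20000| = 46000.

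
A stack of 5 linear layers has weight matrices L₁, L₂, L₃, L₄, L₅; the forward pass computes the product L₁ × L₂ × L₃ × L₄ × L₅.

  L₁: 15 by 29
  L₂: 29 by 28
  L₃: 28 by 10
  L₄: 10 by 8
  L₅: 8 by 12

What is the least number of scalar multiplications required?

13656

Adjacent pairs: L₁L₂ = 15·29·28 = 12180; L₂L₃ = 29·28·10 = 8120; L₃L₄ = 28·10·8 = 2240; L₄L₅ = 10·8·12 = 960.
Length 3: L₁..L₃: k=1: 0+8120+15·29·10=12470; k=2: 12180+0+15·28·10=16380 → min 12470 | L₂..L₄: k=2: 0+2240+29·28·8=8736; k=3: 8120+0+29·10·8=10440 → min 8736 | L₃..L₅: k=3: 0+960+28·10·12=4320; k=4: 2240+0+28·8·12=4928 → min 4320.
Length 4: L₁..L₄: k=1: 0+8736+15·29·8=12216; k=2: 12180+2240+15·28·8=17780; k=3: 12470+0+15·10·8=13670 → min 12216 | L₂..L₅: k=2: 0+4320+29·28·12=14064; k=3: 8120+960+29·10·12=12560; k=4: 8736+0+29·8·12=11520 → min 11520.
Length 5: L₁..L₅: k=1: 0+11520+15·29·12=16740; k=2: 12180+4320+15·28·12=21540; k=3: 12470+960+15·10·12=15230; k=4: 12216+0+15·8·12=13656 → min 13656.
Optimal order: ((L₁ × (L₂ × (L₃ × L₄))) × L₅) with cost 13656.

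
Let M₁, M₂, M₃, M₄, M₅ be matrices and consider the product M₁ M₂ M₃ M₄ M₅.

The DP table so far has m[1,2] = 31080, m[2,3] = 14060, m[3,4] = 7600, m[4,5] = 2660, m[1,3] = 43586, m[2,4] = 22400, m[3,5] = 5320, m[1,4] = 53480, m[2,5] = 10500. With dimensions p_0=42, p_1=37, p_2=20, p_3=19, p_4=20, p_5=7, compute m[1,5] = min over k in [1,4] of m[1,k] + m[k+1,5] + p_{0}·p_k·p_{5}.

21378

m[1,5] = min over k∈[1,4] of m[1,k]+m[k+1,5]+p_{0}·p_k·p_{5}.
k=1: 0 + 10500 + 42·37·7 = 21378; k=2: 31080 + 5320 + 42·20·7 = 42280; k=3: 43586 + 2660 + 42·19·7 = 51832; k=4: 53480 + 0 + 42·20·7 = 59360.
Minimum: 21378 at k=1.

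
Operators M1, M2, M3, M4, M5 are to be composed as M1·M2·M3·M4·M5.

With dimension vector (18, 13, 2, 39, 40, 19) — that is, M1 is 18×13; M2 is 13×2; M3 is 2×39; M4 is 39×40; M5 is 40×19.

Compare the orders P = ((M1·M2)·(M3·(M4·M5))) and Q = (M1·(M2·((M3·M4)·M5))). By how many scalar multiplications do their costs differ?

Order P = ((M1·M2)·(M3·(M4·M5))): (M1·M2): 18×13 by 13×2 → 18×2, cost 18·13·2 = 468; (M4·M5): 39×40 by 40×19 → 39×19, cost 39·40·19 = 29640; (M3·(M4·M5)): 2×39 by 39×19 → 2×19, cost 2·39·19 = 1482; cumulative 31122; ((M1·M2)·(M3·(M4·M5))): 18×2 by 2×19 → 18×19, cost 18·2·19 = 684; cumulative 32274. Total 32274.
Order Q = (M1·(M2·((M3·M4)·M5))): (M3·M4): 2×39 by 39×40 → 2×40, cost 2·39·40 = 3120; ((M3·M4)·M5): 2×40 by 40×19 → 2×19, cost 2·40·19 = 1520; cumulative 4640; (M2·((M3·M4)·M5)): 13×2 by 2×19 → 13×19, cost 13·2·19 = 494; cumulative 5134; (M1·(M2·((M3·M4)·M5))): 18×13 by 13×19 → 18×19, cost 18·13·19 = 4446; cumulative 9580. Total 9580.
Difference: |32274 − 9580| = 22694.

22694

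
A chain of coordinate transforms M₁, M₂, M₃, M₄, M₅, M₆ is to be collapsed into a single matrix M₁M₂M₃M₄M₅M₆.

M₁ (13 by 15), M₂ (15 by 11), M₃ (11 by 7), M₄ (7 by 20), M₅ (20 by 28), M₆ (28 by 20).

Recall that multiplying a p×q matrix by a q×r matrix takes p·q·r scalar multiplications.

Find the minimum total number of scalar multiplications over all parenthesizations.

Adjacent pairs: M₁M₂ = 13·15·11 = 2145; M₂M₃ = 15·11·7 = 1155; M₃M₄ = 11·7·20 = 1540; M₄M₅ = 7·20·28 = 3920; M₅M₆ = 20·28·20 = 11200.
Length 3: M₁..M₃: k=1: 0+1155+13·15·7=2520; k=2: 2145+0+13·11·7=3146 → min 2520 | M₂..M₄: k=2: 0+1540+15·11·20=4840; k=3: 1155+0+15·7·20=3255 → min 3255 | M₃..M₅: k=3: 0+3920+11·7·28=6076; k=4: 1540+0+11·20·28=7700 → min 6076 | M₄..M₆: k=4: 0+11200+7·20·20=14000; k=5: 3920+0+7·28·20=7840 → min 7840.
Length 4: M₁..M₄: k=1: 0+3255+13·15·20=7155; k=2: 2145+1540+13·11·20=6545; k=3: 2520+0+13·7·20=4340 → min 4340 | M₂..M₅: k=2: 0+6076+15·11·28=10696; k=3: 1155+3920+15·7·28=8015; k=4: 3255+0+15·20·28=11655 → min 8015 | M₃..M₆: k=3: 0+7840+11·7·20=9380; k=4: 1540+11200+11·20·20=17140; k=5: 6076+0+11·28·20=12236 → min 9380.
Length 5: M₁..M₅: k=1: 0+8015+13·15·28=13475; k=2: 2145+6076+13·11·28=12225; k=3: 2520+3920+13·7·28=8988; k=4: 4340+0+13·20·28=11620 → min 8988 | M₂..M₆: k=2: 0+9380+15·11·20=12680; k=3: 1155+7840+15·7·20=11095; k=4: 3255+11200+15·20·20=20455; k=5: 8015+0+15·28·20=16415 → min 11095.
Length 6: M₁..M₆: k=1: 0+11095+13·15·20=14995; k=2: 2145+9380+13·11·20=14385; k=3: 2520+7840+13·7·20=12180; k=4: 4340+11200+13·20·20=20740; k=5: 8988+0+13·28·20=16268 → min 12180.
Optimal order: ((M₁(M₂M₃))((M₄M₅)M₆)) with cost 12180.

12180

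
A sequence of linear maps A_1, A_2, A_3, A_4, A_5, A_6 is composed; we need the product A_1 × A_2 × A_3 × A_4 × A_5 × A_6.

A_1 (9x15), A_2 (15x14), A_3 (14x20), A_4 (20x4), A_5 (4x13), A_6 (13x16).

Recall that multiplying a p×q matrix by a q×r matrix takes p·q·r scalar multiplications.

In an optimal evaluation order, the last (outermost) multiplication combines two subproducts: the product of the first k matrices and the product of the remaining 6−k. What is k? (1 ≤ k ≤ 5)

4

Adjacent pairs: A_1A_2 = 9·15·14 = 1890; A_2A_3 = 15·14·20 = 4200; A_3A_4 = 14·20·4 = 1120; A_4A_5 = 20·4·13 = 1040; A_5A_6 = 4·13·16 = 832.
Length 3: A_1..A_3: k=1: 0+4200+9·15·20=6900; k=2: 1890+0+9·14·20=4410 → min 4410 | A_2..A_4: k=2: 0+1120+15·14·4=1960; k=3: 4200+0+15·20·4=5400 → min 1960 | A_3..A_5: k=3: 0+1040+14·20·13=4680; k=4: 1120+0+14·4·13=1848 → min 1848 | A_4..A_6: k=4: 0+832+20·4·16=2112; k=5: 1040+0+20·13·16=5200 → min 2112.
Length 4: A_1..A_4: k=1: 0+1960+9·15·4=2500; k=2: 1890+1120+9·14·4=3514; k=3: 4410+0+9·20·4=5130 → min 2500 | A_2..A_5: k=2: 0+1848+15·14·13=4578; k=3: 4200+1040+15·20·13=9140; k=4: 1960+0+15·4·13=2740 → min 2740 | A_3..A_6: k=3: 0+2112+14·20·16=6592; k=4: 1120+832+14·4·16=2848; k=5: 1848+0+14·13·16=4760 → min 2848.
Length 5: A_1..A_5: k=1: 0+2740+9·15·13=4495; k=2: 1890+1848+9·14·13=5376; k=3: 4410+1040+9·20·13=7790; k=4: 2500+0+9·4·13=2968 → min 2968 | A_2..A_6: k=2: 0+2848+15·14·16=6208; k=3: 4200+2112+15·20·16=11112; k=4: 1960+832+15·4·16=3752; k=5: 2740+0+15·13·16=5860 → min 3752.
Top-level splits: k=1: (A_1..A_1)·(A_2..A_6) → 0+3752+9·15·16 = 5912; k=2: (A_1..A_2)·(A_3..A_6) → 1890+2848+9·14·16 = 6754; k=3: (A_1..A_3)·(A_4..A_6) → 4410+2112+9·20·16 = 9402; k=4: (A_1..A_4)·(A_5..A_6) → 2500+832+9·4·16 = 3908; k=5: (A_1..A_5)·(A_6..A_6) → 2968+0+9·13·16 = 4840.
Best split is after A_4, i.e. k = 4.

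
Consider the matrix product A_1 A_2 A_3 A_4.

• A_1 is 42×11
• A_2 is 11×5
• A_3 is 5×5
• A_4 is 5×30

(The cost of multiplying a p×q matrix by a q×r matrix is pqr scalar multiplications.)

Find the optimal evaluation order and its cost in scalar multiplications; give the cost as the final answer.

Adjacent pairs: A_1A_2 = 42·11·5 = 2310; A_2A_3 = 11·5·5 = 275; A_3A_4 = 5·5·30 = 750.
Length 3: A_1..A_3: k=1: 0+275+42·11·5=2585; k=2: 2310+0+42·5·5=3360 → min 2585 | A_2..A_4: k=2: 0+750+11·5·30=2400; k=3: 275+0+11·5·30=1925 → min 1925.
Length 4: A_1..A_4: k=1: 0+1925+42·11·30=15785; k=2: 2310+750+42·5·30=9360; k=3: 2585+0+42·5·30=8885 → min 8885.
Optimal parenthesization: ((A_1 (A_2 A_3)) A_4) with cost 8885.

8885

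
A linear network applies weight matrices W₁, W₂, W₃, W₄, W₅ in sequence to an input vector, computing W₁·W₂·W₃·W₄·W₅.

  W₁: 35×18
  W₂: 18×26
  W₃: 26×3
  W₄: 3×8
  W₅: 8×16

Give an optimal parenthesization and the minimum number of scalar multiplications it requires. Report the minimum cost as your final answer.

Adjacent pairs: W₁W₂ = 35·18·26 = 16380; W₂W₃ = 18·26·3 = 1404; W₃W₄ = 26·3·8 = 624; W₄W₅ = 3·8·16 = 384.
Length 3: W₁..W₃: k=1: 0+1404+35·18·3=3294; k=2: 16380+0+35·26·3=19110 → min 3294 | W₂..W₄: k=2: 0+624+18·26·8=4368; k=3: 1404+0+18·3·8=1836 → min 1836 | W₃..W₅: k=3: 0+384+26·3·16=1632; k=4: 624+0+26·8·16=3952 → min 1632.
Length 4: W₁..W₄: k=1: 0+1836+35·18·8=6876; k=2: 16380+624+35·26·8=24284; k=3: 3294+0+35·3·8=4134 → min 4134 | W₂..W₅: k=2: 0+1632+18·26·16=9120; k=3: 1404+384+18·3·16=2652; k=4: 1836+0+18·8·16=4140 → min 2652.
Length 5: W₁..W₅: k=1: 0+2652+35·18·16=12732; k=2: 16380+1632+35·26·16=32572; k=3: 3294+384+35·3·16=5358; k=4: 4134+0+35·8·16=8614 → min 5358.
Optimal parenthesization: ((W₁·(W₂·W₃))·(W₄·W₅)) with cost 5358.

5358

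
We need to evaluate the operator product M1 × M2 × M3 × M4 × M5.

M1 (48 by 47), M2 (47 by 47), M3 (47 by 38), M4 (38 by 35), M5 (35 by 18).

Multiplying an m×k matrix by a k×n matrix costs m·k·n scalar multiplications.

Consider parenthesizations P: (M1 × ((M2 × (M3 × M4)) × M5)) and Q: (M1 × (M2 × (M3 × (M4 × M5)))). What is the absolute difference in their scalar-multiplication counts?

Order P = (M1 × ((M2 × (M3 × M4)) × M5)): (M3 × M4): 47×38 by 38×35 → 47×35, cost 47·38·35 = 62510; (M2 × (M3 × M4)): 47×47 by 47×35 → 47×35, cost 47·47·35 = 77315; cumulative 139825; ((M2 × (M3 × M4)) × M5): 47×35 by 35×18 → 47×18, cost 47·35·18 = 29610; cumulative 169435; (M1 × ((M2 × (M3 × M4)) × M5)): 48×47 by 47×18 → 48×18, cost 48·47·18 = 40608; cumulative 210043. Total 210043.
Order Q = (M1 × (M2 × (M3 × (M4 × M5)))): (M4 × M5): 38×35 by 35×18 → 38×18, cost 38·35·18 = 23940; (M3 × (M4 × M5)): 47×38 by 38×18 → 47×18, cost 47·38·18 = 32148; cumulative 56088; (M2 × (M3 × (M4 × M5))): 47×47 by 47×18 → 47×18, cost 47·47·18 = 39762; cumulative 95850; (M1 × (M2 × (M3 × (M4 × M5)))): 48×47 by 47×18 → 48×18, cost 48·47·18 = 40608; cumulative 136458. Total 136458.
Difference: |210043 − 136458| = 73585.

73585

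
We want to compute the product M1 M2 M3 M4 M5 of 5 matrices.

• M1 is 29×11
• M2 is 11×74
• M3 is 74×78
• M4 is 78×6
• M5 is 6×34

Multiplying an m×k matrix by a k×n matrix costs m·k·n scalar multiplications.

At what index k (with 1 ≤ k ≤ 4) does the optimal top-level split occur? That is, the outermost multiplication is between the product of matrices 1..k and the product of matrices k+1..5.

4

Adjacent pairs: M1M2 = 29·11·74 = 23606; M2M3 = 11·74·78 = 63492; M3M4 = 74·78·6 = 34632; M4M5 = 78·6·34 = 15912.
Length 3: M1..M3: k=1: 0+63492+29·11·78=88374; k=2: 23606+0+29·74·78=190994 → min 88374 | M2..M4: k=2: 0+34632+11·74·6=39516; k=3: 63492+0+11·78·6=68640 → min 39516 | M3..M5: k=3: 0+15912+74·78·34=212160; k=4: 34632+0+74·6·34=49728 → min 49728.
Length 4: M1..M4: k=1: 0+39516+29·11·6=41430; k=2: 23606+34632+29·74·6=71114; k=3: 88374+0+29·78·6=101946 → min 41430 | M2..M5: k=2: 0+49728+11·74·34=77404; k=3: 63492+15912+11·78·34=108576; k=4: 39516+0+11·6·34=41760 → min 41760.
Top-level splits: k=1: (M1..M1)·(M2..M5) → 0+41760+29·11·34 = 52606; k=2: (M1..M2)·(M3..M5) → 23606+49728+29·74·34 = 146298; k=3: (M1..M3)·(M4..M5) → 88374+15912+29·78·34 = 181194; k=4: (M1..M4)·(M5..M5) → 41430+0+29·6·34 = 47346.
Best split is after M4, i.e. k = 4.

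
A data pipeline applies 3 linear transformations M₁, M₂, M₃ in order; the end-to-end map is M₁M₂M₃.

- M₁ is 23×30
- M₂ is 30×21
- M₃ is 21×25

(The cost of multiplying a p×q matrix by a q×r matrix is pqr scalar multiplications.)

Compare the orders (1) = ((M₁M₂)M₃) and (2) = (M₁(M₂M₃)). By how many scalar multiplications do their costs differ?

Order (1) = ((M₁M₂)M₃): (M₁M₂): 23×30 by 30×21 → 23×21, cost 23·30·21 = 14490; ((M₁M₂)M₃): 23×21 by 21×25 → 23×25, cost 23·21·25 = 12075; cumulative 26565. Total 26565.
Order (2) = (M₁(M₂M₃)): (M₂M₃): 30×21 by 21×25 → 30×25, cost 30·21·25 = 15750; (M₁(M₂M₃)): 23×30 by 30×25 → 23×25, cost 23·30·25 = 17250; cumulative 33000. Total 33000.
Difference: |26565 − 33000| = 6435.

6435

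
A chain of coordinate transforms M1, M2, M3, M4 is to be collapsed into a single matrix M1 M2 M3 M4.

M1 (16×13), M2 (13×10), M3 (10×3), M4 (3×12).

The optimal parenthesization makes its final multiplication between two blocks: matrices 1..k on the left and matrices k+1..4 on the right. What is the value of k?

Adjacent pairs: M1M2 = 16·13·10 = 2080; M2M3 = 13·10·3 = 390; M3M4 = 10·3·12 = 360.
Length 3: M1..M3: k=1: 0+390+16·13·3=1014; k=2: 2080+0+16·10·3=2560 → min 1014 | M2..M4: k=2: 0+360+13·10·12=1920; k=3: 390+0+13·3·12=858 → min 858.
Top-level splits: k=1: (M1..M1)·(M2..M4) → 0+858+16·13·12 = 3354; k=2: (M1..M2)·(M3..M4) → 2080+360+16·10·12 = 4360; k=3: (M1..M3)·(M4..M4) → 1014+0+16·3·12 = 1590.
Best split is after M3, i.e. k = 3.

3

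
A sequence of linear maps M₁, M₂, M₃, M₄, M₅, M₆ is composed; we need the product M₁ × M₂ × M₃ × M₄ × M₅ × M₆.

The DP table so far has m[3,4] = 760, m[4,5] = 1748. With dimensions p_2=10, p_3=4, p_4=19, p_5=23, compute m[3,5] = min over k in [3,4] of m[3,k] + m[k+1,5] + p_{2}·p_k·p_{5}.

2668

m[3,5] = min over k∈[3,4] of m[3,k]+m[k+1,5]+p_{2}·p_k·p_{5}.
k=3: 0 + 1748 + 10·4·23 = 2668; k=4: 760 + 0 + 10·19·23 = 5130.
Minimum: 2668 at k=3.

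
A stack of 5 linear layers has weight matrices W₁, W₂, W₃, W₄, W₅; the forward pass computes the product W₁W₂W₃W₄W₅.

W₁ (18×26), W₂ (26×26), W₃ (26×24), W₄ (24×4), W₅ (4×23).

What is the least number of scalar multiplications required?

Adjacent pairs: W₁W₂ = 18·26·26 = 12168; W₂W₃ = 26·26·24 = 16224; W₃W₄ = 26·24·4 = 2496; W₄W₅ = 24·4·23 = 2208.
Length 3: W₁..W₃: k=1: 0+16224+18·26·24=27456; k=2: 12168+0+18·26·24=23400 → min 23400 | W₂..W₄: k=2: 0+2496+26·26·4=5200; k=3: 16224+0+26·24·4=18720 → min 5200 | W₃..W₅: k=3: 0+2208+26·24·23=16560; k=4: 2496+0+26·4·23=4888 → min 4888.
Length 4: W₁..W₄: k=1: 0+5200+18·26·4=7072; k=2: 12168+2496+18·26·4=16536; k=3: 23400+0+18·24·4=25128 → min 7072 | W₂..W₅: k=2: 0+4888+26·26·23=20436; k=3: 16224+2208+26·24·23=32784; k=4: 5200+0+26·4·23=7592 → min 7592.
Length 5: W₁..W₅: k=1: 0+7592+18·26·23=18356; k=2: 12168+4888+18·26·23=27820; k=3: 23400+2208+18·24·23=35544; k=4: 7072+0+18·4·23=8728 → min 8728.
Optimal order: ((W₁(W₂(W₃W₄)))W₅) with cost 8728.

8728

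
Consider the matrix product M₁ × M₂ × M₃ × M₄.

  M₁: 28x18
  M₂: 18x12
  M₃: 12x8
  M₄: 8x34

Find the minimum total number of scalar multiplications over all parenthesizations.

Adjacent pairs: M₁M₂ = 28·18·12 = 6048; M₂M₃ = 18·12·8 = 1728; M₃M₄ = 12·8·34 = 3264.
Length 3: M₁..M₃: k=1: 0+1728+28·18·8=5760; k=2: 6048+0+28·12·8=8736 → min 5760 | M₂..M₄: k=2: 0+3264+18·12·34=10608; k=3: 1728+0+18·8·34=6624 → min 6624.
Length 4: M₁..M₄: k=1: 0+6624+28·18·34=23760; k=2: 6048+3264+28·12·34=20736; k=3: 5760+0+28·8·34=13376 → min 13376.
Optimal order: ((M₁ × (M₂ × M₃)) × M₄) with cost 13376.

13376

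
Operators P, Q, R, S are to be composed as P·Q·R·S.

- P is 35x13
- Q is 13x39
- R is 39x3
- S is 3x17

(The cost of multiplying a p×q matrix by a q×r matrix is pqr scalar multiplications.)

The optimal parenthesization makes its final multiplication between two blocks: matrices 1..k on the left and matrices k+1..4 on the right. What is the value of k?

Adjacent pairs: PQ = 35·13·39 = 17745; QR = 13·39·3 = 1521; RS = 39·3·17 = 1989.
Length 3: P..R: k=1: 0+1521+35·13·3=2886; k=2: 17745+0+35·39·3=21840 → min 2886 | Q..S: k=2: 0+1989+13·39·17=10608; k=3: 1521+0+13·3·17=2184 → min 2184.
Top-level splits: k=1: (P..P)·(Q..S) → 0+2184+35·13·17 = 9919; k=2: (P..Q)·(R..S) → 17745+1989+35·39·17 = 42939; k=3: (P..R)·(S..S) → 2886+0+35·3·17 = 4671.
Best split is after R, i.e. k = 3.

3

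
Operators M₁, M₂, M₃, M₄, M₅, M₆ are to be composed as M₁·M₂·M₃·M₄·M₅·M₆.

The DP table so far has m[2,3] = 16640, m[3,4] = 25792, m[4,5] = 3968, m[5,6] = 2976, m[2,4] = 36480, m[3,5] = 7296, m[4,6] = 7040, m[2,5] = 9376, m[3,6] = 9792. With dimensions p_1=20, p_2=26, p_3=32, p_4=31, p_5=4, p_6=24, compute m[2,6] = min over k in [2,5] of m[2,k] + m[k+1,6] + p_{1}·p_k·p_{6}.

11296

m[2,6] = min over k∈[2,5] of m[2,k]+m[k+1,6]+p_{1}·p_k·p_{6}.
k=2: 0 + 9792 + 20·26·24 = 22272; k=3: 16640 + 7040 + 20·32·24 = 39040; k=4: 36480 + 2976 + 20·31·24 = 54336; k=5: 9376 + 0 + 20·4·24 = 11296.
Minimum: 11296 at k=5.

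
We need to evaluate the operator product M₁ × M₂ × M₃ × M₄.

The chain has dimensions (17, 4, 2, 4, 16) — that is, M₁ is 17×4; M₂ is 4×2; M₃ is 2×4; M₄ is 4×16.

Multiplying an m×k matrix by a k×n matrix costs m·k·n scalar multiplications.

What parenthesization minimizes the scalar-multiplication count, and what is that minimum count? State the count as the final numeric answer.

808

Adjacent pairs: M₁M₂ = 17·4·2 = 136; M₂M₃ = 4·2·4 = 32; M₃M₄ = 2·4·16 = 128.
Length 3: M₁..M₃: k=1: 0+32+17·4·4=304; k=2: 136+0+17·2·4=272 → min 272 | M₂..M₄: k=2: 0+128+4·2·16=256; k=3: 32+0+4·4·16=288 → min 256.
Length 4: M₁..M₄: k=1: 0+256+17·4·16=1344; k=2: 136+128+17·2·16=808; k=3: 272+0+17·4·16=1360 → min 808.
Optimal parenthesization: ((M₁ × M₂) × (M₃ × M₄)) with cost 808.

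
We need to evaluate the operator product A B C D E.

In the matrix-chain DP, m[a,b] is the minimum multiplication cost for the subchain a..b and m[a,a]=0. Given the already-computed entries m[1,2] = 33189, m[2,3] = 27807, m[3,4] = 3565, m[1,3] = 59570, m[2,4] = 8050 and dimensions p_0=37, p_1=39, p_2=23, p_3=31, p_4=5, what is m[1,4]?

m[1,4] = min over k∈[1,3] of m[1,k]+m[k+1,4]+p_{0}·p_k·p_{4}.
k=1: 0 + 8050 + 37·39·5 = 15265; k=2: 33189 + 3565 + 37·23·5 = 41009; k=3: 59570 + 0 + 37·31·5 = 65305.
Minimum: 15265 at k=1.

15265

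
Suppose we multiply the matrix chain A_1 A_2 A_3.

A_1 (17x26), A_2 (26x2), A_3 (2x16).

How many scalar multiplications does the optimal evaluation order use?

1428

Order (A_1 (A_2 A_3)): (A_2 A_3): 26×2 by 2×16 → 26×16, cost 26·2·16 = 832; (A_1 (A_2 A_3)): 17×26 by 26×16 → 17×16, cost 17·26·16 = 7072; cumulative 7904. Total 7904.
Order ((A_1 A_2) A_3): (A_1 A_2): 17×26 by 26×2 → 17×2, cost 17·26·2 = 884; ((A_1 A_2) A_3): 17×2 by 2×16 → 17×16, cost 17·2·16 = 544; cumulative 1428. Total 1428.
Minimum: 1428.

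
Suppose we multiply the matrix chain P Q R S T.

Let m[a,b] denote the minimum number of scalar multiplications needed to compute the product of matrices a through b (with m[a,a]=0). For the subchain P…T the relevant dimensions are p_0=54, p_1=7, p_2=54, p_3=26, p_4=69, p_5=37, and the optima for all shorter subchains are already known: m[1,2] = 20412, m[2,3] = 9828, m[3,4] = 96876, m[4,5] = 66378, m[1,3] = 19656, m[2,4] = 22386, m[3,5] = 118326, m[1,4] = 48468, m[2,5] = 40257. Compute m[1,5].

m[1,5] = min over k∈[1,4] of m[1,k]+m[k+1,5]+p_{0}·p_k·p_{5}.
k=1: 0 + 40257 + 54·7·37 = 54243; k=2: 20412 + 118326 + 54·54·37 = 246630; k=3: 19656 + 66378 + 54·26·37 = 137982; k=4: 48468 + 0 + 54·69·37 = 186330.
Minimum: 54243 at k=1.

54243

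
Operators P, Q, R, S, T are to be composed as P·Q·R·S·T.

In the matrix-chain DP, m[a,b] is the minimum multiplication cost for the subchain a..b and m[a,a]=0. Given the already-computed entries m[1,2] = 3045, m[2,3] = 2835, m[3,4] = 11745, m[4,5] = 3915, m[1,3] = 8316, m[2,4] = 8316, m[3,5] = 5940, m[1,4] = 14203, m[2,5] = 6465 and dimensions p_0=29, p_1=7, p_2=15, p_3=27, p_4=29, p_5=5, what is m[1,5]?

m[1,5] = min over k∈[1,4] of m[1,k]+m[k+1,5]+p_{0}·p_k·p_{5}.
k=1: 0 + 6465 + 29·7·5 = 7480; k=2: 3045 + 5940 + 29·15·5 = 11160; k=3: 8316 + 3915 + 29·27·5 = 16146; k=4: 14203 + 0 + 29·29·5 = 18408.
Minimum: 7480 at k=1.

7480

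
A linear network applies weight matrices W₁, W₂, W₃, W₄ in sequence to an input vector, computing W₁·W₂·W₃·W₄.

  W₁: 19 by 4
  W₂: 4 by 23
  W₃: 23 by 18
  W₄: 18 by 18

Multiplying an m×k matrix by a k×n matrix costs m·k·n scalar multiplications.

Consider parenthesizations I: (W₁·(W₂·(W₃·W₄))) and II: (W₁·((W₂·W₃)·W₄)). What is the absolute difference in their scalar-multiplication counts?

Order I = (W₁·(W₂·(W₃·W₄))): (W₃·W₄): 23×18 by 18×18 → 23×18, cost 23·18·18 = 7452; (W₂·(W₃·W₄)): 4×23 by 23×18 → 4×18, cost 4·23·18 = 1656; cumulative 9108; (W₁·(W₂·(W₃·W₄))): 19×4 by 4×18 → 19×18, cost 19·4·18 = 1368; cumulative 10476. Total 10476.
Order II = (W₁·((W₂·W₃)·W₄)): (W₂·W₃): 4×23 by 23×18 → 4×18, cost 4·23·18 = 1656; ((W₂·W₃)·W₄): 4×18 by 18×18 → 4×18, cost 4·18·18 = 1296; cumulative 2952; (W₁·((W₂·W₃)·W₄)): 19×4 by 4×18 → 19×18, cost 19·4·18 = 1368; cumulative 4320. Total 4320.
Difference: |10476 − 4320| = 6156.

6156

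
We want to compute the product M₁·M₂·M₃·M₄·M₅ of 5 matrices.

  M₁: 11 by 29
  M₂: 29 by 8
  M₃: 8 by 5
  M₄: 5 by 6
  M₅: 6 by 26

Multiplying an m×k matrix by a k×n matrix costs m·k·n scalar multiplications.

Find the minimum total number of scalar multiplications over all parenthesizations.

4801

Adjacent pairs: M₁M₂ = 11·29·8 = 2552; M₂M₃ = 29·8·5 = 1160; M₃M₄ = 8·5·6 = 240; M₄M₅ = 5·6·26 = 780.
Length 3: M₁..M₃: k=1: 0+1160+11·29·5=2755; k=2: 2552+0+11·8·5=2992 → min 2755 | M₂..M₄: k=2: 0+240+29·8·6=1632; k=3: 1160+0+29·5·6=2030 → min 1632 | M₃..M₅: k=3: 0+780+8·5·26=1820; k=4: 240+0+8·6·26=1488 → min 1488.
Length 4: M₁..M₄: k=1: 0+1632+11·29·6=3546; k=2: 2552+240+11·8·6=3320; k=3: 2755+0+11·5·6=3085 → min 3085 | M₂..M₅: k=2: 0+1488+29·8·26=7520; k=3: 1160+780+29·5·26=5710; k=4: 1632+0+29·6·26=6156 → min 5710.
Length 5: M₁..M₅: k=1: 0+5710+11·29·26=14004; k=2: 2552+1488+11·8·26=6328; k=3: 2755+780+11·5·26=4965; k=4: 3085+0+11·6·26=4801 → min 4801.
Optimal order: (((M₁·(M₂·M₃))·M₄)·M₅) with cost 4801.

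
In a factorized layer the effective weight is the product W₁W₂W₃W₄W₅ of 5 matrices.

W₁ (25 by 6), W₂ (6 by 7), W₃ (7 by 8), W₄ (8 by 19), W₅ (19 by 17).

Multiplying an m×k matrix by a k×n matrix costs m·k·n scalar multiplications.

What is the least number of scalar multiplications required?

5736

Adjacent pairs: W₁W₂ = 25·6·7 = 1050; W₂W₃ = 6·7·8 = 336; W₃W₄ = 7·8·19 = 1064; W₄W₅ = 8·19·17 = 2584.
Length 3: W₁..W₃: k=1: 0+336+25·6·8=1536; k=2: 1050+0+25·7·8=2450 → min 1536 | W₂..W₄: k=2: 0+1064+6·7·19=1862; k=3: 336+0+6·8·19=1248 → min 1248 | W₃..W₅: k=3: 0+2584+7·8·17=3536; k=4: 1064+0+7·19·17=3325 → min 3325.
Length 4: W₁..W₄: k=1: 0+1248+25·6·19=4098; k=2: 1050+1064+25·7·19=5439; k=3: 1536+0+25·8·19=5336 → min 4098 | W₂..W₅: k=2: 0+3325+6·7·17=4039; k=3: 336+2584+6·8·17=3736; k=4: 1248+0+6·19·17=3186 → min 3186.
Length 5: W₁..W₅: k=1: 0+3186+25·6·17=5736; k=2: 1050+3325+25·7·17=7350; k=3: 1536+2584+25·8·17=7520; k=4: 4098+0+25·19·17=12173 → min 5736.
Optimal order: (W₁(((W₂W₃)W₄)W₅)) with cost 5736.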